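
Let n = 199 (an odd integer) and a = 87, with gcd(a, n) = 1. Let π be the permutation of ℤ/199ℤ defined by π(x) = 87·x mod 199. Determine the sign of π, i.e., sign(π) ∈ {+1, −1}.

-1

Orbit of 97 under x↦87x: [97, 81, 82, 169, 176, 188, 38]… (length divides ord_199(87)).
The orbit structure of x ↦ 87x mod 199: 2 orbits of sizes [198, 1].
199 − 2 = 197 transpositions; sign(π) = (−1)^197 = -1.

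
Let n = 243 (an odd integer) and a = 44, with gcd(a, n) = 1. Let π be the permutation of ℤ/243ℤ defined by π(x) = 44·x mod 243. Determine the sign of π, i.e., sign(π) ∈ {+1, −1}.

Trace 172: π^k(172) = [172, 35, 82, 206, 73, 53, 145] for k=0..6.
Cycle lengths of π_44 on ℤ/243ℤ: [54, 54, 54, 18, 18, 18, 6, 6, 6, 2, 2, 2, 2, 1]; 14 cycles in total.
n − c = 243 − 14 = 229; sign = (−1)^229 = -1.
Zolotarev: (44|243) = -1, matching the cycle-count sign.

-1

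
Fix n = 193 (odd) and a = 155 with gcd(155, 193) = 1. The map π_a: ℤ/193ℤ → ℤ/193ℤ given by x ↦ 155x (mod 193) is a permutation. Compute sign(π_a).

-1

Orbit of 173 under x↦155x: [173, 181, 70, 42, 141, 46, 182]… (length divides ord_193(155)).
The orbit structure of x ↦ 155x mod 193: 2 orbits of sizes [192, 1].
sign(π) = (−1)^{n − #cycles} = (−1)^{193−2} = (−1)^191 = -1.
Zolotarev: (155|193) = -1, matching the cycle-count sign.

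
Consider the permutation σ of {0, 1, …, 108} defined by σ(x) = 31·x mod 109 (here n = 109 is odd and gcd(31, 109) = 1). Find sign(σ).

+1

Trace 35: π^k(35) = [35, 104, 63, 100, 48, 71, 21] for k=0..6.
Cycle lengths of π_31 on ℤ/109ℤ: [54, 54, 1]; 3 cycles in total.
Σ(ℓ_i−1) = 109−3 = 106; sign = (−1)^106 = +1.
Check: (31/109) = +1 by Zolotarev.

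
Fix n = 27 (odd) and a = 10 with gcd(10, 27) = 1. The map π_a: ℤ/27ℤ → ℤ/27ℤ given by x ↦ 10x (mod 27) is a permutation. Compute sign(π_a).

Orbit of 10 under x↦10x: [10, 19, 1]… (length divides ord_27(10)).
15 cycles of lengths [3, 3, 3, 3, 3, 3, 1, 1, 1, 1, 1, 1, 1, 1, 1].
15 cycles on 27: each ℓ→(−1)^(ℓ−1), product (−1)^12 = +1.

+1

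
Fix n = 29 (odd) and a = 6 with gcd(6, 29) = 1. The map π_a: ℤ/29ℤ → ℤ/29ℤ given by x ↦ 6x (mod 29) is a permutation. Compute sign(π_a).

+1

Trace 24: π^k(24) = [24, 28, 23, 22, 16, 9, 25] for k=0..6.
Decompose π into cycles: lengths [14, 14, 1] (3 cycles, including the fixed point 0).
sign(π) = (−1)^{n − #cycles} = (−1)^{29−3} = (−1)^26 = +1.
Zolotarev: (6|29) = +1, matching the cycle-count sign.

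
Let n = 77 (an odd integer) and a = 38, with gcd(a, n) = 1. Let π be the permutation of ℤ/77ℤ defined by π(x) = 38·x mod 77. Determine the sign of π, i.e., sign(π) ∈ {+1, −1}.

-1

Trace 20: π^k(20) = [20, 67, 5, 36, 59, 9, 34] for k=0..6.
π_38 has 6 disjoint cycles with lengths [30, 30, 6, 5, 5, 1] on {0,…,76}.
With 6 cycles on 77 points, sign = (−1)^{77−6} = -1.
The Jacobi symbol (38|77) = -1 (Zolotarev) agrees.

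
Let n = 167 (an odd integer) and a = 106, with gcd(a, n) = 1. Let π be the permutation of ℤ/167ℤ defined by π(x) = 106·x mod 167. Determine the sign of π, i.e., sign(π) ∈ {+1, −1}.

-1

Start at x=160: 160 → 93 → 5 → 29 → 68 → 27 → 23 → … (one orbit).
Cycle type of π: 166 + 1; total 2 cycles.
Σ(ℓ_i−1) = 167−2 = 165; sign = (−1)^165 = -1.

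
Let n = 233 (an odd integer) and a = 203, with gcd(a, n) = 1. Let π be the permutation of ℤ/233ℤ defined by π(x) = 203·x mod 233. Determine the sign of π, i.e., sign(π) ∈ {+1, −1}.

Orbit of 92 under x↦203x: [92, 36, 85, 13, 76, 50, 131]… (length divides ord_233(203)).
π_203 has 3 disjoint cycles with lengths [116, 116, 1] on {0,…,232}.
Σ(ℓ_i−1) = 233−3 = 230; sign = (−1)^230 = +1.

+1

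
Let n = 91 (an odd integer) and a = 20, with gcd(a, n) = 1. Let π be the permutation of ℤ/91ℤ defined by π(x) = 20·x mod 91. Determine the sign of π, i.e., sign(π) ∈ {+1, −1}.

Orbit of 41 under x↦20x: [41, 1, 20, 36, 83, 22, 76]… (length divides ord_91(20)).
Decompose π into cycles: lengths [12, 12, 12, 12, 12, 12, 12, 2, 2, 2, 1] (11 cycles, including the fixed point 0).
With 11 cycles on 91 points, sign = (−1)^{91−11} = +1.
Zolotarev: (20|91) = +1, matching the cycle-count sign.

+1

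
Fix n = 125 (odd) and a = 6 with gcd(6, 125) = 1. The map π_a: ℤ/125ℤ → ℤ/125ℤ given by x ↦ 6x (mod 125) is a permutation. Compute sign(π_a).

+1

Trace 36: π^k(36) = [36, 91, 46, 26, 31, 61, 116] for k=0..6.
Cycle type of π: 25×4 + 5×4 + 1×5; total 13 cycles.
sign(π) = (−1)^{n − #cycles} = (−1)^{125−13} = (−1)^112 = +1.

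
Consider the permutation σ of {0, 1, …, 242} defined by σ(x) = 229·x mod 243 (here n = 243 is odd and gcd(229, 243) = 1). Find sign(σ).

Orbit of 4 under x↦229x: [4, 187, 55, 202, 88, 226, 238]… (length divides ord_243(229)).
Cycle lengths of π_229 on ℤ/243ℤ: [81, 81, 27, 27, 9, 9, 3, 3, 1, 1, 1]; 11 cycles in total.
11 cycles on 243: each ℓ→(−1)^(ℓ−1), product (−1)^232 = +1.

+1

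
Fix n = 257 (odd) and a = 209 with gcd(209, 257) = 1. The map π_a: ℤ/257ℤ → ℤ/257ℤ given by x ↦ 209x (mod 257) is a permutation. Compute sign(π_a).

Trace 53: π^k(53) = [53, 26, 37, 23, 181, 50, 170] for k=0..6.
Decompose π into cycles: lengths [256, 1] (2 cycles, including the fixed point 0).
2 cycles on 257: each ℓ→(−1)^(ℓ−1), product (−1)^255 = -1.
The Jacobi symbol (209|257) = -1 (Zolotarev) agrees.

-1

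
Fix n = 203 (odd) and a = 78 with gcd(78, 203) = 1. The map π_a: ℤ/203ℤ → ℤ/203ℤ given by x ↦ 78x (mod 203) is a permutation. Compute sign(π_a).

+1

Start at x=36: 36 → 169 → 190 → 1 → 78 → 197 → 141 → 36 (one orbit).
Cycle type of π: 7×28 + 1×7; total 35 cycles.
With 35 cycles on 203 points, sign = (−1)^{203−35} = +1.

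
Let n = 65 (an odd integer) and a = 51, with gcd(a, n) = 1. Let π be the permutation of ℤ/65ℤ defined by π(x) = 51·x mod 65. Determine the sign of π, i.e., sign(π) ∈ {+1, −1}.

Start at x=51: 51 → 1 → 51 (one orbit).
35 cycles of lengths [2, 2, 2, 2, 2, 2, 2, 2, 2, 2, 2, 2, 2, 2, 2, 2, 2, 2, 2, 2, 2, 2, 2, 2, 2, 2, 2, 2, 2, 2, 1, 1, 1, 1, 1].
n − c = 65 − 35 = 30; sign = (−1)^30 = +1.

+1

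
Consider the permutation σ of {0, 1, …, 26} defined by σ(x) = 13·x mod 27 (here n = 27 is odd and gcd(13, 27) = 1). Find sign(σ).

Start at x=1: 1 → 13 → 7 → 10 → 22 → 16 → 19 → … (one orbit).
Cycle type of π: 9×2 + 3×2 + 1×3; total 7 cycles.
27 − 7 = 20 transpositions; sign(π) = (−1)^20 = +1.
Check: (13/27) = +1 by Zolotarev.

+1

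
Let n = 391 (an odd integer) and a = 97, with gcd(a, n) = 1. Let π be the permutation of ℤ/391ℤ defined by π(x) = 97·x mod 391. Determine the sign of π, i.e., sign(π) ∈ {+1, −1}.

Start at x=36: 36 → 364 → 118 → 107 → 213 → 329 → 242 → … (one orbit).
π_97 has 5 disjoint cycles with lengths [176, 176, 22, 16, 1] on {0,…,390}.
391 − 5 = 386 transpositions; sign(π) = (−1)^386 = +1.
Zolotarev: (97|391) = +1, matching the cycle-count sign.

+1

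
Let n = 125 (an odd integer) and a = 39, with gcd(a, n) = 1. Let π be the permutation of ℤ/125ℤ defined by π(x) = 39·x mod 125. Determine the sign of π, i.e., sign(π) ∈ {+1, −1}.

Start at x=14: 14 → 46 → 44 → 91 → 49 → 36 → 29 → … (one orbit).
Decompose π into cycles: lengths [50, 50, 10, 10, 2, 2, 1] (7 cycles, including the fixed point 0).
sign(π) = (−1)^{n − #cycles} = (−1)^{125−7} = (−1)^118 = +1.
The Jacobi symbol (39|125) = +1 (Zolotarev) agrees.

+1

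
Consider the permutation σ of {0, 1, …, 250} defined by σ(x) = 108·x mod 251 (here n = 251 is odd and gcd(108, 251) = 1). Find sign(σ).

Orbit of 119 under x↦108x: [119, 51, 237, 245, 105, 45, 91]… (length divides ord_251(108)).
Decompose π into cycles: lengths [125, 125, 1] (3 cycles, including the fixed point 0).
Σ(ℓ_i−1) = 251−3 = 248; sign = (−1)^248 = +1.
Check: (108/251) = +1 by Zolotarev.

+1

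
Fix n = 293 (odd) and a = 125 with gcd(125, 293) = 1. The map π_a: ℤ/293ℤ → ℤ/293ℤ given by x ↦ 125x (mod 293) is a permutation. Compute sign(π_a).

-1

Orbit of 65 under x↦125x: [65, 214, 87, 34, 148, 41, 144]… (length divides ord_293(125)).
Cycle type of π: 292 + 1; total 2 cycles.
2 cycles on 293: each ℓ→(−1)^(ℓ−1), product (−1)^291 = -1.
(125|293)_J = -1 (Zolotarev's lemma cross-check).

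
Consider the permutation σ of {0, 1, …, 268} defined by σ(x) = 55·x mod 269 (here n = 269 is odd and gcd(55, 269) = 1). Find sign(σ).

+1

Orbit of 97 under x↦55x: [97, 224, 215, 258, 202, 81, 151]… (length divides ord_269(55)).
π_55 has 3 disjoint cycles with lengths [134, 134, 1] on {0,…,268}.
269 − 3 = 266 transpositions; sign(π) = (−1)^266 = +1.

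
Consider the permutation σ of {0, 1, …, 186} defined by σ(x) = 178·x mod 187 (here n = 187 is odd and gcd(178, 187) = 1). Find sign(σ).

-1

Start at x=43: 43 → 174 → 117 → 69 → 127 → 166 → 2 → … (one orbit).
Decompose π into cycles: lengths [40, 40, 40, 40, 10, 8, 8, 1] (8 cycles, including the fixed point 0).
n − c = 187 − 8 = 179; sign = (−1)^179 = -1.
The Jacobi symbol (178|187) = -1 (Zolotarev) agrees.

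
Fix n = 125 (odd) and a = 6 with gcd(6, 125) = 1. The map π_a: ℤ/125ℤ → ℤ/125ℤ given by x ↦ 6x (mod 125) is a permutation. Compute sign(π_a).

Trace 6: π^k(6) = [6, 36, 91, 46, 26, 31, 61] for k=0..6.
π_6 has 13 disjoint cycles with lengths [25, 25, 25, 25, 5, 5, 5, 5, 1, 1, 1, 1, 1] on {0,…,124}.
13 cycles on 125: each ℓ→(−1)^(ℓ−1), product (−1)^112 = +1.

+1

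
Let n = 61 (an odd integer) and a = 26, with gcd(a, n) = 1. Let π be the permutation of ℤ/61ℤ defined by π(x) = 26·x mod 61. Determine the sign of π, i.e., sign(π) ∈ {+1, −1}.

-1

Trace 19: π^k(19) = [19, 6, 34, 30, 48, 28, 57] for k=0..6.
Decompose π into cycles: lengths [60, 1] (2 cycles, including the fixed point 0).
n − c = 61 − 2 = 59; sign = (−1)^59 = -1.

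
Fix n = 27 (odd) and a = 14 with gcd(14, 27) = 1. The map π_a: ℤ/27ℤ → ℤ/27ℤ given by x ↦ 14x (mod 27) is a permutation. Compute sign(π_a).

-1

Trace 19: π^k(19) = [19, 23, 25, 26, 13, 20, 10] for k=0..6.
Cycle lengths of π_14 on ℤ/27ℤ: [18, 6, 2, 1]; 4 cycles in total.
Σ(ℓ_i−1) = 27−4 = 23; sign = (−1)^23 = -1.
(14|27)_J = -1 (Zolotarev's lemma cross-check).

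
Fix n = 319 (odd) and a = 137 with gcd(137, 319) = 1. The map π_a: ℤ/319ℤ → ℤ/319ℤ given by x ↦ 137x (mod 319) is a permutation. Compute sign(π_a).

Start at x=278: 278 → 125 → 218 → 199 → 148 → 179 → 279 → … (one orbit).
Cycle lengths of π_137 on ℤ/319ℤ: [140, 140, 28, 5, 5, 1]; 6 cycles in total.
With 6 cycles on 319 points, sign = (−1)^{319−6} = -1.
The Jacobi symbol (137|319) = -1 (Zolotarev) agrees.

-1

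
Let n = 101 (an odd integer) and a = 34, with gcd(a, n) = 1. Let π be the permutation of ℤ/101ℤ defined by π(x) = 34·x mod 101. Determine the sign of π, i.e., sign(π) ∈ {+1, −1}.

-1

Trace 77: π^k(77) = [77, 93, 31, 44, 82, 61, 54] for k=0..6.
Cycle lengths of π_34 on ℤ/101ℤ: [100, 1]; 2 cycles in total.
sign(π) = (−1)^{n − #cycles} = (−1)^{101−2} = (−1)^99 = -1.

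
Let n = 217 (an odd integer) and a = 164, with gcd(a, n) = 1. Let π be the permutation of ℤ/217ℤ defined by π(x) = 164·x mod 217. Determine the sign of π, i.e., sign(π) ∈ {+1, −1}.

Trace 80: π^k(80) = [80, 100, 125, 102, 19, 78, 206] for k=0..6.
The orbit structure of x ↦ 164x mod 217: 10 orbits of sizes [30, 30, 30, 30, 30, 30, 15, 15, 6, 1].
Σ(ℓ_i−1) = 217−10 = 207; sign = (−1)^207 = -1.

-1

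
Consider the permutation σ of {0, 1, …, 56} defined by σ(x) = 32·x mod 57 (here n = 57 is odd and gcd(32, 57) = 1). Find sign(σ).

+1

Start at x=41: 41 → 1 → 32 → 55 → 50 → 4 → 14 → … (one orbit).
π_32 has 5 disjoint cycles with lengths [18, 18, 18, 2, 1] on {0,…,56}.
5 cycles on 57: each ℓ→(−1)^(ℓ−1), product (−1)^52 = +1.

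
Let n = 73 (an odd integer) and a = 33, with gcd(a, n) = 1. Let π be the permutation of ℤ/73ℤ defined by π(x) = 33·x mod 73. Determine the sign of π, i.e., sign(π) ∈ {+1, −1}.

Start at x=9: 9 → 5 → 19 → 43 → 32 → 34 → 27 → … (one orbit).
Decompose π into cycles: lengths [72, 1] (2 cycles, including the fixed point 0).
With 2 cycles on 73 points, sign = (−1)^{73−2} = -1.
The Jacobi symbol (33|73) = -1 (Zolotarev) agrees.

-1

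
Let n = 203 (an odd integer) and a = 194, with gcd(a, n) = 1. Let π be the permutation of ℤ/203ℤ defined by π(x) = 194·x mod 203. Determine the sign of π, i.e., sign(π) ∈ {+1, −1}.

Start at x=52: 52 → 141 → 152 → 53 → 132 → 30 → 136 → … (one orbit).
10 cycles of lengths [42, 42, 42, 42, 7, 7, 7, 7, 6, 1].
10 cycles on 203: each ℓ→(−1)^(ℓ−1), product (−1)^193 = -1.

-1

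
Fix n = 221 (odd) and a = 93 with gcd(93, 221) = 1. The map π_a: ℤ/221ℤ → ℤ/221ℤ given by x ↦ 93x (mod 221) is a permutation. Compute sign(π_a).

Trace 4: π^k(4) = [4, 151, 120, 110, 64, 206, 152] for k=0..6.
12 cycles of lengths [24, 24, 24, 24, 24, 24, 24, 24, 12, 8, 8, 1].
With 12 cycles on 221 points, sign = (−1)^{221−12} = -1.
Check: (93/221) = -1 by Zolotarev.

-1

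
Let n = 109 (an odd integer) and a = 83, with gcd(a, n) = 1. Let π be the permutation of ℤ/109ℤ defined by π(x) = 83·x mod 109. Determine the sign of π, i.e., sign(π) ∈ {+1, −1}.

+1

Trace 35: π^k(35) = [35, 71, 7, 36, 45, 29, 9] for k=0..6.
Decompose π into cycles: lengths [54, 54, 1] (3 cycles, including the fixed point 0).
n − c = 109 − 3 = 106; sign = (−1)^106 = +1.
Zolotarev: (83|109) = +1, matching the cycle-count sign.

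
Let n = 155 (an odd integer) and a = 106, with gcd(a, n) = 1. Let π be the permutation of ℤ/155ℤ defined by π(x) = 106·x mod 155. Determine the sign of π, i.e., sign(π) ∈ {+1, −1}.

-1

Trace 1: π^k(1) = [1, 106, 76, 151, 41, 6, 16] for k=0..6.
π_106 has 10 disjoint cycles with lengths [30, 30, 30, 30, 30, 1, 1, 1, 1, 1] on {0,…,154}.
sign(π) = (−1)^{n − #cycles} = (−1)^{155−10} = (−1)^145 = -1.
Zolotarev: (106|155) = -1, matching the cycle-count sign.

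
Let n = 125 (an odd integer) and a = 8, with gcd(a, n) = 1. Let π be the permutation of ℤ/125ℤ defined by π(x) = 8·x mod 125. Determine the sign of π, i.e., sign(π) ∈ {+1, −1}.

-1

Trace 58: π^k(58) = [58, 89, 87, 71, 68, 44, 102] for k=0..6.
π_8 has 4 disjoint cycles with lengths [100, 20, 4, 1] on {0,…,124}.
n − c = 125 − 4 = 121; sign = (−1)^121 = -1.
The Jacobi symbol (8|125) = -1 (Zolotarev) agrees.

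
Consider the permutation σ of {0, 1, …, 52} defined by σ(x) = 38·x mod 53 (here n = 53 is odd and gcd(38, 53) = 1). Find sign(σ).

Orbit of 1 under x↦38x: [1, 38, 13, 17, 10, 9, 24]… (length divides ord_53(38)).
π_38 has 3 disjoint cycles with lengths [26, 26, 1] on {0,…,52}.
With 3 cycles on 53 points, sign = (−1)^{53−3} = +1.

+1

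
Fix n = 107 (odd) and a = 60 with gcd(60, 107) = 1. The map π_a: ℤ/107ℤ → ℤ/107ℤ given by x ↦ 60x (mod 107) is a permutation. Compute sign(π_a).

Start at x=32: 32 → 101 → 68 → 14 → 91 → 3 → 73 → … (one orbit).
2 cycles of lengths [106, 1].
n − c = 107 − 2 = 105; sign = (−1)^105 = -1.
The Jacobi symbol (60|107) = -1 (Zolotarev) agrees.

-1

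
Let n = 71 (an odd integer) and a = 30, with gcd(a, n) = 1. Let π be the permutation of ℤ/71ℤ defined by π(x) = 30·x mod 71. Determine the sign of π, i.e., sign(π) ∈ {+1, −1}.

+1

Trace 1: π^k(1) = [1, 30, 48, 20, 32, 37, 45] for k=0..6.
π_30 has 11 disjoint cycles with lengths [7, 7, 7, 7, 7, 7, 7, 7, 7, 7, 1] on {0,…,70}.
With 11 cycles on 71 points, sign = (−1)^{71−11} = +1.
Check: (30/71) = +1 by Zolotarev.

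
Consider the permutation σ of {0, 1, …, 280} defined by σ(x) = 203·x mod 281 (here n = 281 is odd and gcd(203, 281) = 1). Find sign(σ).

Trace 33: π^k(33) = [33, 236, 138, 195, 245, 279, 156] for k=0..6.
π_203 has 3 disjoint cycles with lengths [140, 140, 1] on {0,…,280}.
sign(π) = (−1)^{n − #cycles} = (−1)^{281−3} = (−1)^278 = +1.
Zolotarev: (203|281) = +1, matching the cycle-count sign.

+1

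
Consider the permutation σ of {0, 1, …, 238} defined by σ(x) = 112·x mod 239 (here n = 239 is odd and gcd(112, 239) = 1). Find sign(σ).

Orbit of 26 under x↦112x: [26, 44, 148, 85, 199, 61, 140]… (length divides ord_239(112)).
The orbit structure of x ↦ 112x mod 239: 2 orbits of sizes [238, 1].
239 − 2 = 237 transpositions; sign(π) = (−1)^237 = -1.
(112|239)_J = -1 (Zolotarev's lemma cross-check).

-1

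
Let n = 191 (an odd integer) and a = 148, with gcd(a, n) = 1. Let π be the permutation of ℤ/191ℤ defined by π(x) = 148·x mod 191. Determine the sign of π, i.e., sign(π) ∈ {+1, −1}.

Trace 18: π^k(18) = [18, 181, 48, 37, 128, 35, 23] for k=0..6.
π_148 has 2 disjoint cycles with lengths [190, 1] on {0,…,190}.
Σ(ℓ_i−1) = 191−2 = 189; sign = (−1)^189 = -1.
(148|191)_J = -1 (Zolotarev's lemma cross-check).

-1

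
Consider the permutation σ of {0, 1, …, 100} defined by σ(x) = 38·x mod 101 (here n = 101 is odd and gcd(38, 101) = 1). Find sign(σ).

-1

Trace 13: π^k(13) = [13, 90, 87, 74, 85, 99, 25] for k=0..6.
Cycle lengths of π_38 on ℤ/101ℤ: [100, 1]; 2 cycles in total.
Σ(ℓ_i−1) = 101−2 = 99; sign = (−1)^99 = -1.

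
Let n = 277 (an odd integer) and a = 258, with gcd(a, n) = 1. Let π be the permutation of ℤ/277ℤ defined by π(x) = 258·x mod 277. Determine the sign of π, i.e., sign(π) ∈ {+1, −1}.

Trace 131: π^k(131) = [131, 4, 201, 59, 264, 247, 16] for k=0..6.
Cycle lengths of π_258 on ℤ/277ℤ: [46, 46, 46, 46, 46, 46, 1]; 7 cycles in total.
7 cycles on 277: each ℓ→(−1)^(ℓ−1), product (−1)^270 = +1.

+1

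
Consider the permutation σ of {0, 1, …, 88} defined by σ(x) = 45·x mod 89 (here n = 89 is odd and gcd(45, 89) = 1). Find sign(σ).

+1

Start at x=16: 16 → 8 → 4 → 2 → 1 → 45 → 67 → … (one orbit).
Cycle lengths of π_45 on ℤ/89ℤ: [11, 11, 11, 11, 11, 11, 11, 11, 1]; 9 cycles in total.
With 9 cycles on 89 points, sign = (−1)^{89−9} = +1.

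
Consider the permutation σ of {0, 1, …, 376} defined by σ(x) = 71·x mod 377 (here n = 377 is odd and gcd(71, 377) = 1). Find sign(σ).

Start at x=82: 82 → 167 → 170 → 6 → 49 → 86 → 74 → … (one orbit).
8 cycles of lengths [84, 84, 84, 84, 14, 14, 12, 1].
sign(π) = (−1)^{n − #cycles} = (−1)^{377−8} = (−1)^369 = -1.

-1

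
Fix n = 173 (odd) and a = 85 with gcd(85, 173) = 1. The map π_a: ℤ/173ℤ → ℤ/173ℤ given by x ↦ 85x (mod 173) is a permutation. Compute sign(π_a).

Trace 29: π^k(29) = [29, 43, 22, 140, 136, 142, 133] for k=0..6.
π_85 has 5 disjoint cycles with lengths [43, 43, 43, 43, 1] on {0,…,172}.
n − c = 173 − 5 = 168; sign = (−1)^168 = +1.

+1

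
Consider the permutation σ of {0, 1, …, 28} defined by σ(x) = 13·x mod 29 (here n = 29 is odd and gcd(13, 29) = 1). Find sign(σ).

Orbit of 22 under x↦13x: [22, 25, 6, 20, 28, 16, 5]… (length divides ord_29(13)).
The orbit structure of x ↦ 13x mod 29: 3 orbits of sizes [14, 14, 1].
With 3 cycles on 29 points, sign = (−1)^{29−3} = +1.
The Jacobi symbol (13|29) = +1 (Zolotarev) agrees.

+1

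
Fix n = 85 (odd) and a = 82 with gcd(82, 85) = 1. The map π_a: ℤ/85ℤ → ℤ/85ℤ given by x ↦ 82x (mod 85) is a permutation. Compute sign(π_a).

+1

Start at x=16: 16 → 37 → 59 → 78 → 21 → 22 → 19 → … (one orbit).
The orbit structure of x ↦ 82x mod 85: 7 orbits of sizes [16, 16, 16, 16, 16, 4, 1].
Σ(ℓ_i−1) = 85−7 = 78; sign = (−1)^78 = +1.
Check: (82/85) = +1 by Zolotarev.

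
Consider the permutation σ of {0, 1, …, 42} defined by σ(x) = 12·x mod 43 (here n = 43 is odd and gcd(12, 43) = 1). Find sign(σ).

Trace 17: π^k(17) = [17, 32, 40, 7, 41, 19, 13] for k=0..6.
The orbit structure of x ↦ 12x mod 43: 2 orbits of sizes [42, 1].
2 cycles on 43: each ℓ→(−1)^(ℓ−1), product (−1)^41 = -1.

-1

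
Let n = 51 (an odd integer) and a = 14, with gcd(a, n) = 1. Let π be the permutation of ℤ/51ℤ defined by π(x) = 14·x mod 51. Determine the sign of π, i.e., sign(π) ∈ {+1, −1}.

Start at x=41: 41 → 13 → 29 → 49 → 23 → 16 → 20 → … (one orbit).
5 cycles of lengths [16, 16, 16, 2, 1].
With 5 cycles on 51 points, sign = (−1)^{51−5} = +1.
(14|51)_J = +1 (Zolotarev's lemma cross-check).

+1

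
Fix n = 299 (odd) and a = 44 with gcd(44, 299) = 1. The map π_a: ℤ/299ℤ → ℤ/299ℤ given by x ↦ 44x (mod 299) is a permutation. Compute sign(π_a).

Trace 291: π^k(291) = [291, 246, 60, 248, 148, 233, 86] for k=0..6.
Cycle lengths of π_44 on ℤ/299ℤ: [44, 44, 44, 44, 44, 44, 22, 4, 4, 4, 1]; 11 cycles in total.
299 − 11 = 288 transpositions; sign(π) = (−1)^288 = +1.
Zolotarev: (44|299) = +1, matching the cycle-count sign.

+1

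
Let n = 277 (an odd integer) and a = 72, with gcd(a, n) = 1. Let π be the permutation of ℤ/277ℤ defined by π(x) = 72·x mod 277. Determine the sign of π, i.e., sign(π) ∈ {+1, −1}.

Trace 152: π^k(152) = [152, 141, 180, 218, 184, 229, 145] for k=0..6.
Cycle lengths of π_72 on ℤ/277ℤ: [276, 1]; 2 cycles in total.
2 cycles on 277: each ℓ→(−1)^(ℓ−1), product (−1)^275 = -1.
(72|277)_J = -1 (Zolotarev's lemma cross-check).

-1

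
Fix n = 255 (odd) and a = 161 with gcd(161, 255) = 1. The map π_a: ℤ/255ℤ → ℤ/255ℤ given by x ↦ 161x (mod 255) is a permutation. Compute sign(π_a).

Trace 206: π^k(206) = [206, 16, 26, 106, 236, 1, 161] for k=0..6.
The orbit structure of x ↦ 161x mod 255: 40 orbits of sizes [8, 8, 8, 8, 8, 8, 8, 8, 8, 8, 8, 8, 8, 8, 8, 8, 8, 8, 8, 8, 8, 8, 8, 8, 8, 8, 8, 8, 8, 8, 2, 2, 2, 2, 2, 1, 1, 1, 1, 1].
n − c = 255 − 40 = 215; sign = (−1)^215 = -1.
Check: (161/255) = -1 by Zolotarev.

-1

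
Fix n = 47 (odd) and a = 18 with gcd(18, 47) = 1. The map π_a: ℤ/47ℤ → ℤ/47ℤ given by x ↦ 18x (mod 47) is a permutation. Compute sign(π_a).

+1

Trace 12: π^k(12) = [12, 28, 34, 1, 18, 42, 4] for k=0..6.
Cycle type of π: 23×2 + 1; total 3 cycles.
3 cycles on 47: each ℓ→(−1)^(ℓ−1), product (−1)^44 = +1.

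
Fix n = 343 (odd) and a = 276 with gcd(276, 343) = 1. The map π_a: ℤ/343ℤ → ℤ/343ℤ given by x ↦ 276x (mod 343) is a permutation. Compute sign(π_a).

Orbit of 146 under x↦276x: [146, 165, 264, 148, 31, 324, 244]… (length divides ord_343(276)).
π_276 has 16 disjoint cycles with lengths [42, 42, 42, 42, 42, 42, 42, 6, 6, 6, 6, 6, 6, 6, 6, 1] on {0,…,342}.
With 16 cycles on 343 points, sign = (−1)^{343−16} = -1.

-1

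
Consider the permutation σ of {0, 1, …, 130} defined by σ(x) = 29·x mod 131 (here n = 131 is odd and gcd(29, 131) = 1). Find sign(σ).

-1

Trace 56: π^k(56) = [56, 52, 67, 109, 17, 100, 18] for k=0..6.
2 cycles of lengths [130, 1].
2 cycles on 131: each ℓ→(−1)^(ℓ−1), product (−1)^129 = -1.
The Jacobi symbol (29|131) = -1 (Zolotarev) agrees.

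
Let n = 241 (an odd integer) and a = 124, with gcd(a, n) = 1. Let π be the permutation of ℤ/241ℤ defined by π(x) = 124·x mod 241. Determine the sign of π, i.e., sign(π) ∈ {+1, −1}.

Trace 177: π^k(177) = [177, 17, 180, 148, 36, 126, 200] for k=0..6.
The orbit structure of x ↦ 124x mod 241: 4 orbits of sizes [80, 80, 80, 1].
n − c = 241 − 4 = 237; sign = (−1)^237 = -1.

-1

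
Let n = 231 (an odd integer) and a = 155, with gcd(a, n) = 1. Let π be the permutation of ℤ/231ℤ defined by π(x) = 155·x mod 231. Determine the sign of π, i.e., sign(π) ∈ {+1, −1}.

-1

Trace 155: π^k(155) = [155, 1] for k=0..1.
Cycle lengths of π_155 on ℤ/231ℤ: [2, 2, 2, 2, 2, 2, 2, 2, 2, 2, 2, 2, 2, 2, 2, 2, 2, 2, 2, 2, 2, 2, 2, 2, 2, 2, 2, 2, 2, 2, 2, 2, 2, 2, 2, 2, 2, 2, 2, 2, 2, 2, 2, 2, 2, 2, 2, 2, 2, 2, 2, 2, 2, 2, 2, 2, 2, 2, 2, 2, 2, 2, 2, 2, 2, 2, 2, 2, 2, 2, 2, 2, 2, 2, 2, 2, 2, 1, 1, 1, 1, 1, 1, 1, 1, 1, 1, 1, 1, 1, 1, 1, 1, 1, 1, 1, 1, 1, 1, 1, 1, 1, 1, 1, 1, 1, 1, 1, 1, 1, 1, 1, 1, 1, 1, 1, 1, 1, 1, 1, 1, 1, 1, 1, 1, 1, 1, 1, 1, 1, 1, 1, 1, 1, 1, 1, 1, 1, 1, 1, 1, 1, 1, 1, 1, 1, 1, 1, 1, 1, 1, 1, 1, 1]; 154 cycles in total.
231 − 154 = 77 transpositions; sign(π) = (−1)^77 = -1.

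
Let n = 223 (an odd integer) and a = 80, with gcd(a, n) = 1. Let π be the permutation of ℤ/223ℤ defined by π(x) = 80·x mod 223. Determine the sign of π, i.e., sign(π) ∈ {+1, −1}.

-1

Trace 142: π^k(142) = [142, 210, 75, 202, 104, 69, 168] for k=0..6.
2 cycles of lengths [222, 1].
sign(π) = (−1)^{n − #cycles} = (−1)^{223−2} = (−1)^221 = -1.
Via Zolotarev, sign(π_{80}) = (80|223) = -1.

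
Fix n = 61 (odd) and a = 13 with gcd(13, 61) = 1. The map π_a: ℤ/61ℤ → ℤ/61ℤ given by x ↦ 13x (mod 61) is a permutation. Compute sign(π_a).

Orbit of 13 under x↦13x: [13, 47, 1]… (length divides ord_61(13)).
Decompose π into cycles: lengths [3, 3, 3, 3, 3, 3, 3, 3, 3, 3, 3, 3, 3, 3, 3, 3, 3, 3, 3, 3, 1] (21 cycles, including the fixed point 0).
n − c = 61 − 21 = 40; sign = (−1)^40 = +1.

+1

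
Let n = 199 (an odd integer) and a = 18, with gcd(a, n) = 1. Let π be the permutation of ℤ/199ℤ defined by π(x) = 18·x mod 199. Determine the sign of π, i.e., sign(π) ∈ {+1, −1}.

+1

Orbit of 103 under x↦18x: [103, 63, 139, 114, 62, 121, 188]… (length divides ord_199(18)).
π_18 has 19 disjoint cycles with lengths [11, 11, 11, 11, 11, 11, 11, 11, 11, 11, 11, 11, 11, 11, 11, 11, 11, 11, 1] on {0,…,198}.
199 − 19 = 180 transpositions; sign(π) = (−1)^180 = +1.
Via Zolotarev, sign(π_{18}) = (18|199) = +1.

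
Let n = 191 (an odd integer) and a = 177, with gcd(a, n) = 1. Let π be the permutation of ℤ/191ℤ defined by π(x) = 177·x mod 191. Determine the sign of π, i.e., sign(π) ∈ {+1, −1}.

Orbit of 136 under x↦177x: [136, 6, 107, 30, 153, 150, 1]… (length divides ord_191(177)).
Cycle lengths of π_177 on ℤ/191ℤ: [19, 19, 19, 19, 19, 19, 19, 19, 19, 19, 1]; 11 cycles in total.
Σ(ℓ_i−1) = 191−11 = 180; sign = (−1)^180 = +1.
Check: (177/191) = +1 by Zolotarev.

+1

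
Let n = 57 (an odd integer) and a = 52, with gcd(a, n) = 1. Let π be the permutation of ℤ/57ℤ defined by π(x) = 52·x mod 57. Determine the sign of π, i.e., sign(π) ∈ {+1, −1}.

Start at x=43: 43 → 13 → 49 → 40 → 28 → 31 → 16 → … (one orbit).
π_52 has 6 disjoint cycles with lengths [18, 18, 18, 1, 1, 1] on {0,…,56}.
57 − 6 = 51 transpositions; sign(π) = (−1)^51 = -1.
Zolotarev: (52|57) = -1, matching the cycle-count sign.

-1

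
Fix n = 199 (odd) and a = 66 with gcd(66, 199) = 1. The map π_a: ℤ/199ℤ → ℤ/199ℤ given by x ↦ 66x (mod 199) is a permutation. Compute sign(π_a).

Start at x=32: 32 → 122 → 92 → 102 → 165 → 144 → 151 → … (one orbit).
π_66 has 3 disjoint cycles with lengths [99, 99, 1] on {0,…,198}.
3 cycles on 199: each ℓ→(−1)^(ℓ−1), product (−1)^196 = +1.
The Jacobi symbol (66|199) = +1 (Zolotarev) agrees.

+1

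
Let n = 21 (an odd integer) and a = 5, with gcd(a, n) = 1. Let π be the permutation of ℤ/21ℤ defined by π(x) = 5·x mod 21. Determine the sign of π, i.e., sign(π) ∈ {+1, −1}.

+1

Orbit of 20 under x↦5x: [20, 16, 17, 1, 5, 4]… (length divides ord_21(5)).
5 cycles of lengths [6, 6, 6, 2, 1].
5 cycles on 21: each ℓ→(−1)^(ℓ−1), product (−1)^16 = +1.
Zolotarev: (5|21) = +1, matching the cycle-count sign.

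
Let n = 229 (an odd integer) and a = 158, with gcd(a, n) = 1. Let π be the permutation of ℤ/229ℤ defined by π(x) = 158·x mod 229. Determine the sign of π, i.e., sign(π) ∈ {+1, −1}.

Orbit of 151 under x↦158x: [151, 42, 224, 126, 214, 149, 184]… (length divides ord_229(158)).
Decompose π into cycles: lengths [57, 57, 57, 57, 1] (5 cycles, including the fixed point 0).
n − c = 229 − 5 = 224; sign = (−1)^224 = +1.
Check: (158/229) = +1 by Zolotarev.

+1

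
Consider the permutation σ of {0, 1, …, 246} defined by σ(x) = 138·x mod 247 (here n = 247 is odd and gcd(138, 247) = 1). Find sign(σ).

Start at x=25: 25 → 239 → 131 → 47 → 64 → 187 → 118 → … (one orbit).
Decompose π into cycles: lengths [36, 36, 36, 36, 36, 36, 9, 9, 4, 4, 4, 1] (12 cycles, including the fixed point 0).
n − c = 247 − 12 = 235; sign = (−1)^235 = -1.
The Jacobi symbol (138|247) = -1 (Zolotarev) agrees.

-1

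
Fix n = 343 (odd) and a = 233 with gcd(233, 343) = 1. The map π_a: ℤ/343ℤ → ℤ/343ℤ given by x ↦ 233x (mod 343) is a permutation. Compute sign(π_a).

+1

Trace 249: π^k(249) = [249, 50, 331, 291, 232, 205, 88] for k=0..6.
Decompose π into cycles: lengths [147, 147, 21, 21, 3, 3, 1] (7 cycles, including the fixed point 0).
n − c = 343 − 7 = 336; sign = (−1)^336 = +1.
(233|343)_J = +1 (Zolotarev's lemma cross-check).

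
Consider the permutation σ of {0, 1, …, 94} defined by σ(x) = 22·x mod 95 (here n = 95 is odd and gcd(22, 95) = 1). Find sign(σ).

Orbit of 66 under x↦22x: [66, 27, 24, 53, 26, 2, 44]… (length divides ord_95(22)).
The orbit structure of x ↦ 22x mod 95: 5 orbits of sizes [36, 36, 18, 4, 1].
sign(π) = (−1)^{n − #cycles} = (−1)^{95−5} = (−1)^90 = +1.
The Jacobi symbol (22|95) = +1 (Zolotarev) agrees.

+1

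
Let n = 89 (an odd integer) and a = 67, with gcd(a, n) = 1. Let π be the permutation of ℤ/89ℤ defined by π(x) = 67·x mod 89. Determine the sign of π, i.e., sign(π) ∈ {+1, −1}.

+1

Orbit of 32 under x↦67x: [32, 8, 2, 45, 78, 64, 16]… (length divides ord_89(67)).
Cycle lengths of π_67 on ℤ/89ℤ: [11, 11, 11, 11, 11, 11, 11, 11, 1]; 9 cycles in total.
n − c = 89 − 9 = 80; sign = (−1)^80 = +1.
Zolotarev: (67|89) = +1, matching the cycle-count sign.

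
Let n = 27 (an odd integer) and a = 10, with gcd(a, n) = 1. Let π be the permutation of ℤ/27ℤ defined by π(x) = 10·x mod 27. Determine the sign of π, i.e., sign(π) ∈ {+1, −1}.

+1

Orbit of 10 under x↦10x: [10, 19, 1]… (length divides ord_27(10)).
Decompose π into cycles: lengths [3, 3, 3, 3, 3, 3, 1, 1, 1, 1, 1, 1, 1, 1, 1] (15 cycles, including the fixed point 0).
n − c = 27 − 15 = 12; sign = (−1)^12 = +1.
The Jacobi symbol (10|27) = +1 (Zolotarev) agrees.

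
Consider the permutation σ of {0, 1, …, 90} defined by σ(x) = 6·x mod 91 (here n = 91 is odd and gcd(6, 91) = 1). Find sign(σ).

+1

Orbit of 76 under x↦6x: [76, 1, 6, 36, 34, 22, 41]… (length divides ord_91(6)).
Cycle type of π: 12×7 + 2×3 + 1; total 11 cycles.
11 cycles on 91: each ℓ→(−1)^(ℓ−1), product (−1)^80 = +1.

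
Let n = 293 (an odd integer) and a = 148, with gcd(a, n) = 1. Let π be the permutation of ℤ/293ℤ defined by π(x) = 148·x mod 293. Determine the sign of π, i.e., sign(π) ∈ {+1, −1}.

Start at x=272: 272 → 115 → 26 → 39 → 205 → 161 → 95 → … (one orbit).
5 cycles of lengths [73, 73, 73, 73, 1].
With 5 cycles on 293 points, sign = (−1)^{293−5} = +1.
Check: (148/293) = +1 by Zolotarev.

+1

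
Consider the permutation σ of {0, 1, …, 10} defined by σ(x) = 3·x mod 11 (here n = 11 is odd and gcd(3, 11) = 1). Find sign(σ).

+1

Start at x=3: 3 → 9 → 5 → 4 → 1 → 3 (one orbit).
Cycle type of π: 5×2 + 1; total 3 cycles.
Σ(ℓ_i−1) = 11−3 = 8; sign = (−1)^8 = +1.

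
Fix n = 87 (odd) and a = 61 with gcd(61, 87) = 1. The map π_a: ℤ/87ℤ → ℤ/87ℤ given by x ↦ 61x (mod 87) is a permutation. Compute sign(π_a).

-1

Trace 76: π^k(76) = [76, 25, 46, 22, 37, 82, 43] for k=0..6.
Cycle lengths of π_61 on ℤ/87ℤ: [28, 28, 28, 1, 1, 1]; 6 cycles in total.
Σ(ℓ_i−1) = 87−6 = 81; sign = (−1)^81 = -1.
Zolotarev: (61|87) = -1, matching the cycle-count sign.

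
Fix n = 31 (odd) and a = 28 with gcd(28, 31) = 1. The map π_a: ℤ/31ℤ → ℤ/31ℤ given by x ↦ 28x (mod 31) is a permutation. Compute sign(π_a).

+1

Trace 16: π^k(16) = [16, 14, 20, 2, 25, 18, 8] for k=0..6.
Cycle lengths of π_28 on ℤ/31ℤ: [15, 15, 1]; 3 cycles in total.
Σ(ℓ_i−1) = 31−3 = 28; sign = (−1)^28 = +1.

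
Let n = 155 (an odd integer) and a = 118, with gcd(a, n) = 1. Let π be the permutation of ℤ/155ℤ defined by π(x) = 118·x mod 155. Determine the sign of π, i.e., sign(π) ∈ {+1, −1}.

Orbit of 87 under x↦118x: [87, 36, 63, 149, 67, 1, 118]… (length divides ord_155(118)).
Cycle type of π: 12×10 + 4 + 3×10 + 1; total 22 cycles.
n − c = 155 − 22 = 133; sign = (−1)^133 = -1.
Via Zolotarev, sign(π_{118}) = (118|155) = -1.

-1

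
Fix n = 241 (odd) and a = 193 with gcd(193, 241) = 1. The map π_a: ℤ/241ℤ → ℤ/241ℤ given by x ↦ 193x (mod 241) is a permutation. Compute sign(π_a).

+1

Orbit of 216 under x↦193x: [216, 236, 240, 48, 106, 214, 91]… (length divides ord_241(193)).
π_193 has 7 disjoint cycles with lengths [40, 40, 40, 40, 40, 40, 1] on {0,…,240}.
With 7 cycles on 241 points, sign = (−1)^{241−7} = +1.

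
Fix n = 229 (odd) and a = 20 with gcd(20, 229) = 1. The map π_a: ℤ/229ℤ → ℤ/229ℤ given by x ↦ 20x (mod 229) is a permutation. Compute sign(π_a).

+1

Start at x=225: 225 → 149 → 3 → 60 → 55 → 184 → 16 → … (one orbit).
5 cycles of lengths [57, 57, 57, 57, 1].
With 5 cycles on 229 points, sign = (−1)^{229−5} = +1.
The Jacobi symbol (20|229) = +1 (Zolotarev) agrees.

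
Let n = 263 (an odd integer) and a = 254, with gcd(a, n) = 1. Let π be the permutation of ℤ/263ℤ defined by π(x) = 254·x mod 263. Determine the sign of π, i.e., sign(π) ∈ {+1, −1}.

Orbit of 78 under x↦254x: [78, 87, 6, 209, 223, 97, 179]… (length divides ord_263(254)).
2 cycles of lengths [262, 1].
Σ(ℓ_i−1) = 263−2 = 261; sign = (−1)^261 = -1.

-1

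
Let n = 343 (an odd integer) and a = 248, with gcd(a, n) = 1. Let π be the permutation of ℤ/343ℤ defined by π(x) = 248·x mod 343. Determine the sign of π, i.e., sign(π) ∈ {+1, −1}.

Start at x=229: 229 → 197 → 150 → 156 → 272 → 228 → 292 → … (one orbit).
Decompose π into cycles: lengths [294, 42, 6, 1] (4 cycles, including the fixed point 0).
n − c = 343 − 4 = 339; sign = (−1)^339 = -1.
Zolotarev: (248|343) = -1, matching the cycle-count sign.

-1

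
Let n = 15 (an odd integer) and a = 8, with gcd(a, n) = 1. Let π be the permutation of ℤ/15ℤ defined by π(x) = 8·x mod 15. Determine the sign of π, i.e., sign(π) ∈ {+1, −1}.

+1

Orbit of 8 under x↦8x: [8, 4, 2, 1]… (length divides ord_15(8)).
π_8 has 5 disjoint cycles with lengths [4, 4, 4, 2, 1] on {0,…,14}.
n − c = 15 − 5 = 10; sign = (−1)^10 = +1.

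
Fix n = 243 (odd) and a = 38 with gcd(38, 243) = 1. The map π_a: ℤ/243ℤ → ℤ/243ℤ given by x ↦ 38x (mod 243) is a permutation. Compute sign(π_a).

-1

Orbit of 56 under x↦38x: [56, 184, 188, 97, 41, 100, 155]… (length divides ord_243(38)).
Cycle lengths of π_38 on ℤ/243ℤ: [162, 54, 18, 6, 2, 1]; 6 cycles in total.
6 cycles on 243: each ℓ→(−1)^(ℓ−1), product (−1)^237 = -1.
Zolotarev: (38|243) = -1, matching the cycle-count sign.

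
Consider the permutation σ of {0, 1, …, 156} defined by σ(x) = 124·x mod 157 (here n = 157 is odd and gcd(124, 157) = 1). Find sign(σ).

Start at x=17: 17 → 67 → 144 → 115 → 130 → 106 → 113 → … (one orbit).
The orbit structure of x ↦ 124x mod 157: 5 orbits of sizes [39, 39, 39, 39, 1].
157 − 5 = 152 transpositions; sign(π) = (−1)^152 = +1.

+1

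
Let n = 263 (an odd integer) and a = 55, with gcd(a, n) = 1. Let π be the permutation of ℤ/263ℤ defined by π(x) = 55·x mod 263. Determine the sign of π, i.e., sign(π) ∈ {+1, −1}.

-1

Start at x=120: 120 → 25 → 60 → 144 → 30 → 72 → 15 → … (one orbit).
Cycle lengths of π_55 on ℤ/263ℤ: [262, 1]; 2 cycles in total.
With 2 cycles on 263 points, sign = (−1)^{263−2} = -1.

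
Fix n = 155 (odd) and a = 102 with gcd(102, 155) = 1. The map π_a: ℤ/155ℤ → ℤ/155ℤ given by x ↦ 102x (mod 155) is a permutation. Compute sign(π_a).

Trace 18: π^k(18) = [18, 131, 32, 9, 143, 16, 82] for k=0..6.
The orbit structure of x ↦ 102x mod 155: 6 orbits of sizes [60, 60, 15, 15, 4, 1].
155 − 6 = 149 transpositions; sign(π) = (−1)^149 = -1.

-1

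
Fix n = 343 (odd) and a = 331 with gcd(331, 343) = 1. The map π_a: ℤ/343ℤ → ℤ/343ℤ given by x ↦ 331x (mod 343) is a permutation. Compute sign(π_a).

+1

Start at x=240: 240 → 207 → 260 → 310 → 53 → 50 → 86 → … (one orbit).
π_331 has 7 disjoint cycles with lengths [147, 147, 21, 21, 3, 3, 1] on {0,…,342}.
7 cycles on 343: each ℓ→(−1)^(ℓ−1), product (−1)^336 = +1.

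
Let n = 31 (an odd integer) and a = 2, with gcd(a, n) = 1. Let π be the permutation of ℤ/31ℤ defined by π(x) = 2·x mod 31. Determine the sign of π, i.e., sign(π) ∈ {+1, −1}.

+1

Start at x=8: 8 → 16 → 1 → 2 → 4 → 8 (one orbit).
The orbit structure of x ↦ 2x mod 31: 7 orbits of sizes [5, 5, 5, 5, 5, 5, 1].
With 7 cycles on 31 points, sign = (−1)^{31−7} = +1.
Check: (2/31) = +1 by Zolotarev.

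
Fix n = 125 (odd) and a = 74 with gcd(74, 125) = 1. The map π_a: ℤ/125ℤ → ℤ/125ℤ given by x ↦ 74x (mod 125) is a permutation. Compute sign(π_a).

+1

Trace 124: π^k(124) = [124, 51, 24, 26, 49, 1, 74] for k=0..6.
Decompose π into cycles: lengths [10, 10, 10, 10, 10, 10, 10, 10, 10, 10, 2, 2, 2, 2, 2, 2, 2, 2, 2, 2, 2, 2, 1] (23 cycles, including the fixed point 0).
125 − 23 = 102 transpositions; sign(π) = (−1)^102 = +1.
(74|125)_J = +1 (Zolotarev's lemma cross-check).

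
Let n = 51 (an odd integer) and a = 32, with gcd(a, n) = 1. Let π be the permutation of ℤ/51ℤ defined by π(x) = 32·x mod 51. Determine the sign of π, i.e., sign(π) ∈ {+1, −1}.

Trace 8: π^k(8) = [8, 1, 32, 4, 26, 16, 2] for k=0..6.
Decompose π into cycles: lengths [8, 8, 8, 8, 8, 8, 2, 1] (8 cycles, including the fixed point 0).
8 cycles on 51: each ℓ→(−1)^(ℓ−1), product (−1)^43 = -1.

-1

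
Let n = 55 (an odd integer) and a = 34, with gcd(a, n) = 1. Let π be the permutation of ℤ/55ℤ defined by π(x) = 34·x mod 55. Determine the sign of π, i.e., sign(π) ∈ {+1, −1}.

Start at x=34: 34 → 1 → 34 (one orbit).
Cycle lengths of π_34 on ℤ/55ℤ: [2, 2, 2, 2, 2, 2, 2, 2, 2, 2, 2, 2, 2, 2, 2, 2, 2, 2, 2, 2, 2, 2, 1, 1, 1, 1, 1, 1, 1, 1, 1, 1, 1]; 33 cycles in total.
55 − 33 = 22 transpositions; sign(π) = (−1)^22 = +1.
Via Zolotarev, sign(π_{34}) = (34|55) = +1.

+1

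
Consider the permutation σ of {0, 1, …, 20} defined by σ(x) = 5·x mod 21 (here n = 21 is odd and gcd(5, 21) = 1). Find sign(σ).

+1

Orbit of 5 under x↦5x: [5, 4, 20, 16, 17, 1]… (length divides ord_21(5)).
5 cycles of lengths [6, 6, 6, 2, 1].
21 − 5 = 16 transpositions; sign(π) = (−1)^16 = +1.
Zolotarev: (5|21) = +1, matching the cycle-count sign.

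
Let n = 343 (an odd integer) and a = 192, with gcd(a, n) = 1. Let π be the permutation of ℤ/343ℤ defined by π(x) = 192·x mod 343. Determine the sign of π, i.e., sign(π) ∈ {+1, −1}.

Trace 164: π^k(164) = [164, 275, 321, 235, 187, 232, 297] for k=0..6.
Cycle type of π: 294 + 42 + 6 + 1; total 4 cycles.
n − c = 343 − 4 = 339; sign = (−1)^339 = -1.
Via Zolotarev, sign(π_{192}) = (192|343) = -1.

-1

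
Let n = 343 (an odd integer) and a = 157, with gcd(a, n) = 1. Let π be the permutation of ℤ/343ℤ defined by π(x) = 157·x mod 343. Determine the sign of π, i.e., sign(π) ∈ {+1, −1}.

-1

Trace 172: π^k(172) = [172, 250, 148, 255, 247, 20, 53] for k=0..6.
The orbit structure of x ↦ 157x mod 343: 4 orbits of sizes [294, 42, 6, 1].
343 − 4 = 339 transpositions; sign(π) = (−1)^339 = -1.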